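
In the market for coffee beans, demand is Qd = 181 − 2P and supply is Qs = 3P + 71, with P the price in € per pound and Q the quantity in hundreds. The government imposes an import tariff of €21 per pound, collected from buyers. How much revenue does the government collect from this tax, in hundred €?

Tax revenue = €2347.8 hundred.

Before the tax: set 181 − 2P = 3P + 71 → P* = €22, Q* = 137.
With the tax collected from buyers, demand (in seller-price terms) shifts: Qd = 181 − 2(P + 21).
Solving gives Q = 111.8 with buyers paying €34.6 and producers receiving €13.6 (the €21 wedge).
Revenue = t · Q = 21 · 111.8 = €2347.8.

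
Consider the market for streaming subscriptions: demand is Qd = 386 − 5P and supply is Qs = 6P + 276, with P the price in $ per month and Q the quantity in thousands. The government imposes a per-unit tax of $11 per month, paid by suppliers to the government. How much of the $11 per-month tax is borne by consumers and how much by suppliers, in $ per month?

Consumers bear $6 per month; suppliers bear $5 per month.

Without the tax, 386 − 5P = 6P + 276 gives 11P = 110, so P* = $10 and Q* = 336.
With the tax collected from suppliers, supply shifts: Qs = 6(P − 11) + 276.
Solving gives Q = 306 with consumers paying $16 and suppliers receiving $5 (the $11 wedge).
Burden on consumers: $6; on suppliers: $5. (They sum to $11.)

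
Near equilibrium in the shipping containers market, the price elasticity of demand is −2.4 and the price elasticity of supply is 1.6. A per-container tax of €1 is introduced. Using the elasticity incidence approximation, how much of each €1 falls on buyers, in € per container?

Buyers bear ≈ €0.4 per container.

Incidence ratio: buyers' share ≈ εs / (εs + |εd|) = 1.6 / (1.6 + 2.4) = 0.4.
So buyers bear ≈ 0.4 × €1 = €0.4; suppliers bear €0.6.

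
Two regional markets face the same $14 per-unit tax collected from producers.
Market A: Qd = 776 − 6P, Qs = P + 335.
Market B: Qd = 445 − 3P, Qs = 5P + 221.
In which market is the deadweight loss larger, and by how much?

Market A: pre-tax P* = $63, Q* = 398; post-tax Q = 386; deadweight loss = $84.
Market B: pre-tax P* = $28, Q* = 361; post-tax Q = 334.75; deadweight loss = $183.75.
Difference: $84 vs $183.75 → market B is larger by $99.75.

Market B, by $99.75.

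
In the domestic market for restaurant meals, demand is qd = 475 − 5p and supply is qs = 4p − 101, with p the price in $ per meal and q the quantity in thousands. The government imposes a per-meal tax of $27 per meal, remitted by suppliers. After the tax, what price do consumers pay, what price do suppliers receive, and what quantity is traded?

Consumers pay $76; suppliers receive $49; quantity = 95.

Before the tax: set 475 − 5p = 4p − 101 → p* = $64, q* = 155.
With the tax collected from suppliers, supply shifts: qs = 4(p − 27) − 101.
New equilibrium: consumers pay $76, suppliers receive $49, q = 95. (Wedge: pb − ps = 27.)
The less price-elastic side of the market bears the larger share of a per-unit tax.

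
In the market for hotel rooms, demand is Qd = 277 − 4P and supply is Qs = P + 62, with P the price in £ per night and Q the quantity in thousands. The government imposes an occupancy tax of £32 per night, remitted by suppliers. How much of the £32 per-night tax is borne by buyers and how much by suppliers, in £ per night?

Before the tax: set 277 − 4P = P + 62 → P* = £43, Q* = 105.
With the tax collected from suppliers, supply shifts: Qs = (P − 32) + 62.
New equilibrium: buyers pay £49.4, suppliers receive £17.4, Q = 79.4. (Wedge: Pb − Ps = 32.)
Burden on buyers: £6.4; on suppliers: £25.6. (They sum to £32.)
The less price-elastic side of the market bears the larger share of a per-unit tax.

Buyers bear £6.4 per night; suppliers bear £25.6 per night.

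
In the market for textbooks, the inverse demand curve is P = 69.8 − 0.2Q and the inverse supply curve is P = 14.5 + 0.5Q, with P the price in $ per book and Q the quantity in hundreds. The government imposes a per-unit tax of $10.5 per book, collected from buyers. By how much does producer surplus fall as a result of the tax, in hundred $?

Inverting to Q(P) form: Qd = 349 − 5P; Qs = 2P − 29.
Before the tax: set 349 − 5P = 2P − 29 → P* = $54, Q* = 79.
With the tax collected from buyers, demand (in seller-price terms) shifts: Qd = 349 − 5(P + 10.5).
Solving gives Q = 64 with buyers paying $57 and producers receiving $46.5 (the $10.5 wedge).
ΔPS is the trapezoid between Q = 64 and Q = 79 of height $7.5: ½ · (79 + 64) · 7.5 = $536.25.

Producer surplus falls by $536.25 hundred.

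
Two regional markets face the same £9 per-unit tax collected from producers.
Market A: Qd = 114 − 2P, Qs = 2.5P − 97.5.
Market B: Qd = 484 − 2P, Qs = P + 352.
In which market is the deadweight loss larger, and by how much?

Market A, by £18.

Market A: pre-tax P* = £47, Q* = 20; post-tax Q = 10; deadweight loss = £45.
Market B: pre-tax P* = £44, Q* = 396; post-tax Q = 390; deadweight loss = £27.
Difference: £45 vs £27 → market A is larger by £18.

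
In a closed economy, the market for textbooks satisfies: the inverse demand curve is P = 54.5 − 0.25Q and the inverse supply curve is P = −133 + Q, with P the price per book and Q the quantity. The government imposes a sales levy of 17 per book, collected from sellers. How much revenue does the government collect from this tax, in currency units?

Rewrite in direct form: Qd = 218 − 4P and Qs = P + 133.
Without the tax, 218 − 4P = P + 133 gives 5P = 85, so P* = 17 and Q* = 150.
With the tax collected from sellers, supply shifts: Qs = (P − 17) + 133.
New equilibrium: consumers pay 20.4, sellers receive 3.4, Q = 136.4. (Wedge: Pb − Ps = 17.)
Revenue = t · Q = 17 · 136.4 = 2318.8.

Tax revenue = 2318.8.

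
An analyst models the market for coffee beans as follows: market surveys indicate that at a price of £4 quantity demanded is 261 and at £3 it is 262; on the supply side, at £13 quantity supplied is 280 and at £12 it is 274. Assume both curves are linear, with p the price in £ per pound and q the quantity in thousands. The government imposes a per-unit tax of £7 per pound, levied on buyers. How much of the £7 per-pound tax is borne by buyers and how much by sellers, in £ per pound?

Buyers bear £6 per pound; sellers bear £1 per pound.

Demand slope: (262 − 261)/(3 − 4) = -1, so qd = 265 − p.
Supply slope: (274 − 280)/(12 − 13) = 6, so qs = 6p + 202.
Before the tax: set 265 − p = 6p + 202 → p* = £9, q* = 256.
With the tax collected from buyers, demand (in seller-price terms) shifts: qd = 265 − (p + 7).
Solving gives q = 250 with buyers paying £15 and sellers receiving £8 (the £7 wedge).
Burden on buyers: £6; on sellers: £1. (They sum to £7.)
The less price-elastic side of the market bears the larger share of a per-unit tax.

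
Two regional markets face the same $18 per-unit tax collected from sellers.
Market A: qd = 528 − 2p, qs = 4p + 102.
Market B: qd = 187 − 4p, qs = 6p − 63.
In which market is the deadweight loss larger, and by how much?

Market B, by $172.8.

Market A: pre-tax p* = $71, q* = 386; post-tax q = 362; deadweight loss = $216.
Market B: pre-tax p* = $25, q* = 87; post-tax q = 43.8; deadweight loss = $388.8.
Difference: $216 vs $388.8 → market B is larger by $172.8.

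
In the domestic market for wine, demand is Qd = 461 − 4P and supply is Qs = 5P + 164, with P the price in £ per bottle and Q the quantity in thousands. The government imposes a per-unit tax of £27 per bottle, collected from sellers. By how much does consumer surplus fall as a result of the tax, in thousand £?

Consumer surplus falls by £4485 thousand.

Before the tax: set 461 − 4P = 5P + 164 → P* = £33, Q* = 329.
With the tax collected from sellers, supply shifts: Qs = 5(P − 27) + 164.
New equilibrium: buyers pay £48, sellers receive £21, Q = 269. (Wedge: Pb − Ps = 27.)
ΔCS is the trapezoid between Q = 269 and Q = 329 of height £15: ½ · (329 + 269) · 15 = £4485.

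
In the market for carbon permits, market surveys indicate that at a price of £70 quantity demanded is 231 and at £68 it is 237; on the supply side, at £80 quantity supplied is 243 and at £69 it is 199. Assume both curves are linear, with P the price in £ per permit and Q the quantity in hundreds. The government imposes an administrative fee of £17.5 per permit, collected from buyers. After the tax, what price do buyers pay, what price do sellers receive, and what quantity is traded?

Buyers pay £84; sellers receive £66.5; quantity = 189.

Demand slope: (237 − 231)/(68 − 70) = -3, so Qd = 441 − 3P.
Supply slope: (199 − 243)/(69 − 80) = 4, so Qs = 4P − 77.
Before the tax: set 441 − 3P = 4P − 77 → P* = £74, Q* = 219.
With the tax collected from buyers, demand (in seller-price terms) shifts: Qd = 441 − 3(P + 17.5).
New equilibrium: buyers pay £84, sellers receive £66.5, Q = 189. (Wedge: Pb − Ps = 17.5.)
The less price-elastic side of the market bears the larger share of a per-unit tax.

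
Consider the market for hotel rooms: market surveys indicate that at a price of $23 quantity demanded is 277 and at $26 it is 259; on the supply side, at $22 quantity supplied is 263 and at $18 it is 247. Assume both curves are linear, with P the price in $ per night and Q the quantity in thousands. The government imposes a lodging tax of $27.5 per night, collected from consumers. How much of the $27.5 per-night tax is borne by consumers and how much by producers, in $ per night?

Consumers bear $11 per night; producers bear $16.5 per night.

Demand slope: (259 − 277)/(26 − 23) = -6, so Qd = 415 − 6P.
Supply slope: (247 − 263)/(18 − 22) = 4, so Qs = 4P + 175.
Before the tax: set 415 − 6P = 4P + 175 → P* = $24, Q* = 271.
With the tax collected from consumers, demand (in seller-price terms) shifts: Qd = 415 − 6(P + 27.5).
Solving gives Q = 205 with consumers paying $35 and producers receiving $7.5 (the $27.5 wedge).
Burden on consumers: $11; on producers: $16.5. (They sum to $27.5.)
The less price-elastic side of the market bears the larger share of a per-unit tax.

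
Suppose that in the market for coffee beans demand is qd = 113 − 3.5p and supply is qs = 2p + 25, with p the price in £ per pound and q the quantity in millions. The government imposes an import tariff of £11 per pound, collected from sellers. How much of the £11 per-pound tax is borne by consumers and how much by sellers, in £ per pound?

Consumers bear £4 per pound; sellers bear £7 per pound.

Before the tax: set 113 − 3.5p = 2p + 25 → p* = £16, q* = 57.
With the tax collected from sellers, supply shifts: qs = 2(p − 11) + 25.
Solving gives q = 43 with consumers paying £20 and sellers receiving £9 (the £11 wedge).
Burden on consumers: £4; on sellers: £7. (They sum to £11.)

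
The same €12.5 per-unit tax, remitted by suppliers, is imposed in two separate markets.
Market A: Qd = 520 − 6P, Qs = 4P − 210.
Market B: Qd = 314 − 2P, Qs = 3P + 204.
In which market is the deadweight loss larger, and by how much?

Market A: pre-tax P* = €73, Q* = 82; post-tax Q = 52; deadweight loss = €187.5.
Market B: pre-tax P* = €22, Q* = 270; post-tax Q = 255; deadweight loss = €93.75.
Difference: €187.5 vs €93.75 → market A is larger by €93.75.

Market A, by €93.75.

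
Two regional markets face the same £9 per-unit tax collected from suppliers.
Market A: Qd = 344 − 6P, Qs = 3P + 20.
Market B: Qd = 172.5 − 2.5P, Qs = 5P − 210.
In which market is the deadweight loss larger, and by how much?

Market A, by £13.5.

Market A: pre-tax P* = £36, Q* = 128; post-tax Q = 110; deadweight loss = £81.
Market B: pre-tax P* = £51, Q* = 45; post-tax Q = 30; deadweight loss = £67.5.
Difference: £81 vs £67.5 → market A is larger by £13.5.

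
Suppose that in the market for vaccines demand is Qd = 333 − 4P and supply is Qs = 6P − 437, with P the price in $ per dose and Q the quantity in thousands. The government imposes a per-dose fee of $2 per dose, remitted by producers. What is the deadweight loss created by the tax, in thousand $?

Before the tax: set 333 − 4P = 6P − 437 → P* = $77, Q* = 25.
With the tax collected from producers, supply shifts: Qs = 6(P − 2) − 437.
Solving gives Q = 20.2 with consumers paying $78.2 and producers receiving $76.2 (the $2 wedge).
Quantity falls by |ΔQ| = |25 − 20.2| = 4.8.
DWL = ½ · t · |ΔQ| = ½ · 2 · 4.8 = $4.8.

Deadweight loss = $4.8 thousand.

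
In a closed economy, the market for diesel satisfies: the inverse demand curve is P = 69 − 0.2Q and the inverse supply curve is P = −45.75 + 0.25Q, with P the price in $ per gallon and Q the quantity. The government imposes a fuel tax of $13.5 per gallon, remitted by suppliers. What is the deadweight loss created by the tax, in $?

Inverting to Q(P) form: Qd = 345 − 5P; Qs = 4P + 183.
Without the tax, 345 − 5P = 4P + 183 gives 9P = 162, so P* = $18 and Q* = 255.
With the tax collected from suppliers, supply shifts: Qs = 4(P − 13.5) + 183.
New equilibrium: buyers pay $24, suppliers receive $10.5, Q = 225. (Wedge: Pb − Ps = 13.5.)
Quantity falls by |ΔQ| = |255 − 225| = 30.
DWL = ½ · t · |ΔQ| = ½ · 13.5 · 30 = $202.5.

Deadweight loss = $202.5.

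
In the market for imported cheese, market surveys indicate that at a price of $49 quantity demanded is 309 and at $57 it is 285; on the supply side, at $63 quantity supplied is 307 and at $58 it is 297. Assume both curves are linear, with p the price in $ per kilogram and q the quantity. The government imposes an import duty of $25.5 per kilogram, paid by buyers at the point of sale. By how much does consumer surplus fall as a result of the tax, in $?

Demand slope: (285 − 309)/(57 − 49) = -3, so qd = 456 − 3p.
Supply slope: (297 − 307)/(58 − 63) = 2, so qs = 2p + 181.
Before the tax: set 456 − 3p = 2p + 181 → p* = $55, q* = 291.
With the tax collected from buyers, demand (in seller-price terms) shifts: qd = 456 − 3(p + 25.5).
New equilibrium: buyers pay $65.2, suppliers receive $39.7, q = 260.4. (Wedge: pb − ps = 25.5.)
ΔCS is the trapezoid between Q = 260.4 and Q = 291 of height $10.2: ½ · (291 + 260.4) · 10.2 = $2812.14.

Consumer surplus falls by $2812.14.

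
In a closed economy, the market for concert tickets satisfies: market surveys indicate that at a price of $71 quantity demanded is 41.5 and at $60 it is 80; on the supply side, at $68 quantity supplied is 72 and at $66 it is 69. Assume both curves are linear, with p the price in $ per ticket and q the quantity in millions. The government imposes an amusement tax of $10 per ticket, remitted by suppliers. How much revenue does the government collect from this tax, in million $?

Tax revenue = $555 million.

Demand slope: (80 − 41.5)/(60 − 71) = -3.5, so qd = 290 − 3.5p.
Supply slope: (69 − 72)/(66 − 68) = 1.5, so qs = 1.5p − 30.
Without the tax, 290 − 3.5p = 1.5p − 30 gives 5p = 320, so p* = $64 and q* = 66.
With the tax collected from suppliers, supply shifts: qs = 1.5(p − 10) − 30.
New equilibrium: consumers pay $67, suppliers receive $57, q = 55.5. (Wedge: pb − ps = 10.)
Revenue = t · Q = 10 · 55.5 = $555.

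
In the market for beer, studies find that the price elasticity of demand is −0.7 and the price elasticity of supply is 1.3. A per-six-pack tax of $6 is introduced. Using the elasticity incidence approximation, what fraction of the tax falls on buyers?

Buyers' share ≈ 0.65.

Incidence ratio: buyers' share ≈ εs / (εs + |εd|) = 1.3 / (1.3 + 0.7) = 0.65.
Supply is the more elastic side, so buyers bear the larger share.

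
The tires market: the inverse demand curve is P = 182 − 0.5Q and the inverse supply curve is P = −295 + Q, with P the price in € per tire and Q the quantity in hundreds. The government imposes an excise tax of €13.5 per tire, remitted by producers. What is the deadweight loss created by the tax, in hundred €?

Inverting to Q(P) form: Qd = 364 − 2P; Qs = P + 295.
Without the tax, 364 − 2P = P + 295 gives 3P = 69, so P* = €23 and Q* = 318.
With the tax collected from producers, supply shifts: Qs = (P − 13.5) + 295.
Solving gives Q = 309 with buyers paying €27.5 and producers receiving €14 (the €13.5 wedge).
Quantity falls by |ΔQ| = |318 − 309| = 9.
DWL = ½ · t · |ΔQ| = ½ · 13.5 · 9 = €60.75.

Deadweight loss = €60.75 hundred.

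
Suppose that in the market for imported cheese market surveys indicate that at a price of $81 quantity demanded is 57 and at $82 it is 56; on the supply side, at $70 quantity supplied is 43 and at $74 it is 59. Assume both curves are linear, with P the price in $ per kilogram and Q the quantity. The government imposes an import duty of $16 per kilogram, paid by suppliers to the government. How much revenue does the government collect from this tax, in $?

Tax revenue = $803.2.

Demand slope: (56 − 57)/(82 − 81) = -1, so Qd = 138 − P.
Supply slope: (59 − 43)/(74 − 70) = 4, so Qs = 4P − 237.
Without the tax, 138 − P = 4P − 237 gives 5P = 375, so P* = $75 and Q* = 63.
With the tax collected from suppliers, supply shifts: Qs = 4(P − 16) − 237.
Solving gives Q = 50.2 with buyers paying $87.8 and suppliers receiving $71.8 (the $16 wedge).
Revenue = t · Q = 16 · 50.2 = $803.2.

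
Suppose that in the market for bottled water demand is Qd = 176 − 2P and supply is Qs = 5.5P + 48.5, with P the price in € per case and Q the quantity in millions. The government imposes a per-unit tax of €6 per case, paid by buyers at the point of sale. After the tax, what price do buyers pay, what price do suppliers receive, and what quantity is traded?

Buyers pay €21.4; suppliers receive €15.4; quantity = 133.2.

Before the tax: set 176 − 2P = 5.5P + 48.5 → P* = €17, Q* = 142.
With the tax collected from buyers, demand (in seller-price terms) shifts: Qd = 176 − 2(P + 6).
New equilibrium: buyers pay €21.4, suppliers receive €15.4, Q = 133.2. (Wedge: Pb − Ps = 6.)
The less price-elastic side of the market bears the larger share of a per-unit tax.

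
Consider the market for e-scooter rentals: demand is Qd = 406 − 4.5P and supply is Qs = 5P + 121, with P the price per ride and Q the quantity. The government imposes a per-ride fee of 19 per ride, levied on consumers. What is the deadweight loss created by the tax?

Without the tax, 406 − 4.5P = 5P + 121 gives 9.5P = 285, so P* = 30 and Q* = 271.
With the tax collected from consumers, demand (in seller-price terms) shifts: Qd = 406 − 4.5(P + 19).
Solving gives Q = 226 with consumers paying 40 and suppliers receiving 21 (the 19 wedge).
Quantity falls by |ΔQ| = |271 − 226| = 45.
DWL = ½ · t · |ΔQ| = ½ · 19 · 45 = 427.5.

Deadweight loss = 427.5.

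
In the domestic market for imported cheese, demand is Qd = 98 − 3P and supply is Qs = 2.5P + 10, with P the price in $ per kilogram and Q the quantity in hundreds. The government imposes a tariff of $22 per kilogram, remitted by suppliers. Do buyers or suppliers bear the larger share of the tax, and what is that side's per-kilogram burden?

Suppliers bear the larger share: $12 per kilogram.

Before the tax: set 98 − 3P = 2.5P + 10 → P* = $16, Q* = 50.
With the tax collected from suppliers, supply shifts: Qs = 2.5(P − 22) + 10.
New equilibrium: buyers pay $26, suppliers receive $4, Q = 20. (Wedge: Pb − Ps = 22.)
Per-kilogram burden: buyers $10, suppliers $12.
Suppliers take the larger share because supply is less price-elastic here (demand slope 3 vs supply slope 2.5).
The less price-elastic side of the market bears the larger share of a per-unit tax.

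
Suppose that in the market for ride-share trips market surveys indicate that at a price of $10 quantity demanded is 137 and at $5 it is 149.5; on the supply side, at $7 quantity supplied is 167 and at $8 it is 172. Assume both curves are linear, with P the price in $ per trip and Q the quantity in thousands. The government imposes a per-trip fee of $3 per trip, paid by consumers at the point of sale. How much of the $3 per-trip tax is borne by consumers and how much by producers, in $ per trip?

Demand slope: (149.5 − 137)/(5 − 10) = -2.5, so Qd = 162 − 2.5P.
Supply slope: (172 − 167)/(8 − 7) = 5, so Qs = 5P + 132.
Before the tax: set 162 − 2.5P = 5P + 132 → P* = $4, Q* = 152.
With the tax collected from consumers, demand (in seller-price terms) shifts: Qd = 162 − 2.5(P + 3).
Solving gives Q = 147 with consumers paying $6 and producers receiving $3 (the $3 wedge).
Burden on consumers: $2; on producers: $1. (They sum to $3.)
The less price-elastic side of the market bears the larger share of a per-unit tax.

Consumers bear $2 per trip; producers bear $1 per trip.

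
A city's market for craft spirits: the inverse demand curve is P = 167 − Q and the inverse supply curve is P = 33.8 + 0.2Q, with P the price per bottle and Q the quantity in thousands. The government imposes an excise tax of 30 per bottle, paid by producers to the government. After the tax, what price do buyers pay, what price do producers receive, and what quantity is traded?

Inverting to Q(P) form: Qd = 167 − P; Qs = 5P − 169.
Before the tax: set 167 − P = 5P − 169 → P* = 56, Q* = 111.
With the tax collected from producers, supply shifts: Qs = 5(P − 30) − 169.
New equilibrium: buyers pay 81, producers receive 51, Q = 86. (Wedge: Pb − Ps = 30.)
The less price-elastic side of the market bears the larger share of a per-unit tax.

Buyers pay 81; producers receive 51; quantity = 86.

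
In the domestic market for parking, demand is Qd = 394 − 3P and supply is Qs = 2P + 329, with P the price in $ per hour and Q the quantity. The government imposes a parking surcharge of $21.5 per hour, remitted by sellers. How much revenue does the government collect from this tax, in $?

Before the tax: set 394 − 3P = 2P + 329 → P* = $13, Q* = 355.
With the tax collected from sellers, supply shifts: Qs = 2(P − 21.5) + 329.
Solving gives Q = 329.2 with consumers paying $21.6 and sellers receiving $0.1 (the $21.5 wedge).
Revenue = t · Q = 21.5 · 329.2 = $7077.8.

Tax revenue = $7077.8.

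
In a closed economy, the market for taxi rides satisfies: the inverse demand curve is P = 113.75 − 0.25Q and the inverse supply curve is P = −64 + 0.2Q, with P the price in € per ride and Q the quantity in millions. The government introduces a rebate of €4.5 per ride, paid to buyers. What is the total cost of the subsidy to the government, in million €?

Rewrite in direct form: Qd = 455 − 4P and Qs = 5P + 320.
Before the subsidy: set 455 − 4P = 5P + 320 → P* = €15, Q* = 395.
With a per-unit subsidy paid to buyers, each effectively pays P − 4.5, so demand becomes Qd = 455 − 4(P − 4.5).
New equilibrium: buyers pay €12.5, sellers receive €17, Q = 405. (Wedge: Pb − Ps = −4.5.)
Outlay = t · Q = 4.5 · 405 = €1822.5.

Government outlay = €1822.5 million.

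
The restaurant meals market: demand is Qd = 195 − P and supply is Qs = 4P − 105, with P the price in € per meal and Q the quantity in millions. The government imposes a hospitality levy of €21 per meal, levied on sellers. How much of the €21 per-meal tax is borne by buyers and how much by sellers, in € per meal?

Buyers bear €16.8 per meal; sellers bear €4.2 per meal.

Before the tax: set 195 − P = 4P − 105 → P* = €60, Q* = 135.
With the tax collected from sellers, supply shifts: Qs = 4(P − 21) − 105.
Solving gives Q = 118.2 with buyers paying €76.8 and sellers receiving €55.8 (the €21 wedge).
Burden on buyers: €16.8; on sellers: €4.2. (They sum to €21.)
The less price-elastic side of the market bears the larger share of a per-unit tax.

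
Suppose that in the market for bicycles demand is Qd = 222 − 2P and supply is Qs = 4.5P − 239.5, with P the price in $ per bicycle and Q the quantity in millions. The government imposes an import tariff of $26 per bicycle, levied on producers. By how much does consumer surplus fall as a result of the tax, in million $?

Consumer surplus falls by $1116 million.

Without the tax, 222 − 2P = 4.5P − 239.5 gives 6.5P = 461.5, so P* = $71 and Q* = 80.
With the tax collected from producers, supply shifts: Qs = 4.5(P − 26) − 239.5.
Solving gives Q = 44 with buyers paying $89 and producers receiving $63 (the $26 wedge).
ΔCS is the trapezoid between Q = 44 and Q = 80 of height $18: ½ · (80 + 44) · 18 = $1116.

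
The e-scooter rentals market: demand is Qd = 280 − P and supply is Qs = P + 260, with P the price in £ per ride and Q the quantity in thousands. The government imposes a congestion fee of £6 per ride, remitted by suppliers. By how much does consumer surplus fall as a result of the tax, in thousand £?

Before the tax: set 280 − P = P + 260 → P* = £10, Q* = 270.
With the tax collected from suppliers, supply shifts: Qs = (P − 6) + 260.
New equilibrium: consumers pay £13, suppliers receive £7, Q = 267. (Wedge: Pb − Ps = 6.)
ΔCS is the trapezoid between Q = 267 and Q = 270 of height £3: ½ · (270 + 267) · 3 = £805.5.

Consumer surplus falls by £805.5 thousand.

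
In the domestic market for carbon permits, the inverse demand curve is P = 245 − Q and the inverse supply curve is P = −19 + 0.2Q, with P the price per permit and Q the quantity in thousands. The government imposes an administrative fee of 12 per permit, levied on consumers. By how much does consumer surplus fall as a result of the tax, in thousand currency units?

Consumer surplus falls by 2150 thousand.

Rewrite in direct form: Qd = 245 − P and Qs = 5P + 95.
Before the tax: set 245 − P = 5P + 95 → P* = 25, Q* = 220.
With the tax collected from consumers, demand (in seller-price terms) shifts: Qd = 245 − (P + 12).
New equilibrium: consumers pay 35, sellers receive 23, Q = 210. (Wedge: Pb − Ps = 12.)
ΔCS is the trapezoid between Q = 210 and Q = 220 of height 10: ½ · (220 + 210) · 10 = 2150.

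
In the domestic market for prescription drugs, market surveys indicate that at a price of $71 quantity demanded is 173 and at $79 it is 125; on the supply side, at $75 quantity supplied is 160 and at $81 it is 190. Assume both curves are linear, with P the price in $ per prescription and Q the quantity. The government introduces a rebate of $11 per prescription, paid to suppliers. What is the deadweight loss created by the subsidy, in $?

Deadweight loss = $165.

Demand slope: (125 − 173)/(79 − 71) = -6, so Qd = 599 − 6P.
Supply slope: (190 − 160)/(81 − 75) = 5, so Qs = 5P − 215.
Before the subsidy: set 599 − 6P = 5P − 215 → P* = $74, Q* = 155.
With a per-unit subsidy paid to suppliers, each receives P + 11 per unit sold, so supply becomes Qs = 5(P + 11) − 215.
New equilibrium: consumers pay $69, suppliers receive $80, Q = 185. (Wedge: Pb − Ps = −11.)
Quantity rises by |ΔQ| = |155 − 185| = 30.
DWL = ½ · t · |ΔQ| = ½ · 11 · 30 = $165.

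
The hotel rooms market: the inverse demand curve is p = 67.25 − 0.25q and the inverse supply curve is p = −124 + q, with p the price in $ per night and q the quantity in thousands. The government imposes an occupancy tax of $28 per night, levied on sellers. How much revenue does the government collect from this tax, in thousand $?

Tax revenue = $3656.8 thousand.

Rewrite in direct form: qd = 269 − 4p and qs = p + 124.
Without the tax, 269 − 4p = p + 124 gives 5p = 145, so p* = $29 and q* = 153.
With the tax collected from sellers, supply shifts: qs = (p − 28) + 124.
Solving gives q = 130.6 with buyers paying $34.6 and sellers receiving $6.6 (the $28 wedge).
Revenue = t · Q = 28 · 130.6 = $3656.8.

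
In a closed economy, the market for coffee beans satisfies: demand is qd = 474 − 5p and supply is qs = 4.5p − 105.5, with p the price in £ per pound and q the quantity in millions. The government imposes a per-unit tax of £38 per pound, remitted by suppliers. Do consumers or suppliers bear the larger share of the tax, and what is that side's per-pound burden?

Without the tax, 474 − 5p = 4.5p − 105.5 gives 9.5p = 579.5, so p* = £61 and q* = 169.
With the tax collected from suppliers, supply shifts: qs = 4.5(p − 38) − 105.5.
Solving gives q = 79 with consumers paying £79 and suppliers receiving £41 (the £38 wedge).
Per-pound burden: consumers £18, suppliers £20.
Suppliers take the larger share because supply is less price-elastic here (demand slope 5 vs supply slope 4.5).

Suppliers bear the larger share: £20 per pound.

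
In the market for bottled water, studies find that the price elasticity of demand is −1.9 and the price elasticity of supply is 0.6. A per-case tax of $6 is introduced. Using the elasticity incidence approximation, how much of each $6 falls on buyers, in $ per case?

Buyers bear ≈ $1.44 per case.

Incidence ratio: buyers' share ≈ εs / (εs + |εd|) = 0.6 / (0.6 + 1.9) = 0.24.
So buyers bear ≈ 0.24 × $6 = $1.44; suppliers bear $4.56.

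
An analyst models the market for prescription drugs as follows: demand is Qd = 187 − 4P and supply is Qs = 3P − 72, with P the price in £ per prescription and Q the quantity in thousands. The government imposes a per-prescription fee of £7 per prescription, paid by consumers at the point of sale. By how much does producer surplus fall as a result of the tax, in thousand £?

Without the tax, 187 − 4P = 3P − 72 gives 7P = 259, so P* = £37 and Q* = 39.
With the tax collected from consumers, demand (in seller-price terms) shifts: Qd = 187 − 4(P + 7).
Solving gives Q = 27 with consumers paying £40 and suppliers receiving £33 (the £7 wedge).
ΔPS is the trapezoid between Q = 27 and Q = 39 of height £4: ½ · (39 + 27) · 4 = £132.

Producer surplus falls by £132 thousand.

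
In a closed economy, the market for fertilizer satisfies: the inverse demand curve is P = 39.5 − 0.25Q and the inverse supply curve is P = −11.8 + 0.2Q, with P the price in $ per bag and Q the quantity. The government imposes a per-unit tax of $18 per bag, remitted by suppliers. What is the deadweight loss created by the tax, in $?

Deadweight loss = $360.

Inverting to Q(P) form: Qd = 158 − 4P; Qs = 5P + 59.
Without the tax, 158 − 4P = 5P + 59 gives 9P = 99, so P* = $11 and Q* = 114.
With the tax collected from suppliers, supply shifts: Qs = 5(P − 18) + 59.
Solving gives Q = 74 with consumers paying $21 and suppliers receiving $3 (the $18 wedge).
Quantity falls by |ΔQ| = |114 − 74| = 40.
DWL = ½ · t · |ΔQ| = ½ · 18 · 40 = $360.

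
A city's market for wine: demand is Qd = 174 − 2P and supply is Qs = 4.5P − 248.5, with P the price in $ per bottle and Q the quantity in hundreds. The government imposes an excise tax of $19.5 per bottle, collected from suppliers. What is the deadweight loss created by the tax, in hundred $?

Deadweight loss = $263.25 hundred.

Without the tax, 174 − 2P = 4.5P − 248.5 gives 6.5P = 422.5, so P* = $65 and Q* = 44.
With the tax collected from suppliers, supply shifts: Qs = 4.5(P − 19.5) − 248.5.
Solving gives Q = 17 with buyers paying $78.5 and suppliers receiving $59 (the $19.5 wedge).
Quantity falls by |ΔQ| = |44 − 17| = 27.
DWL = ½ · t · |ΔQ| = ½ · 19.5 · 27 = $263.25.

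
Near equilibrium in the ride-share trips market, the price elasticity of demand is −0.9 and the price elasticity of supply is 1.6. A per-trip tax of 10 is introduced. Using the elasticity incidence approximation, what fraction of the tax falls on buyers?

Incidence ratio: buyers' share ≈ εs / (εs + |εd|) = 1.6 / (1.6 + 0.9) = 0.64.
Supply is the more elastic side, so buyers bear the larger share.

Buyers' share ≈ 0.64.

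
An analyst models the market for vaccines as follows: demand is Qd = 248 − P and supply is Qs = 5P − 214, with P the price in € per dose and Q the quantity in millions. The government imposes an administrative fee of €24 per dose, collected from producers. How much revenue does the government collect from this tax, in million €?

Without the tax, 248 − P = 5P − 214 gives 6P = 462, so P* = €77 and Q* = 171.
With the tax collected from producers, supply shifts: Qs = 5(P − 24) − 214.
New equilibrium: consumers pay €97, producers receive €73, Q = 151. (Wedge: Pb − Ps = 24.)
Revenue = t · Q = 24 · 151 = €3624.

Tax revenue = €3624 million.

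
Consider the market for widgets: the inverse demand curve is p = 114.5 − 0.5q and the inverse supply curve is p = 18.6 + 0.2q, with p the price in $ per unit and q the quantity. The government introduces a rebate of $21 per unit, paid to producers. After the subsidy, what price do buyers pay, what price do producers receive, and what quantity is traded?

Rewrite in direct form: qd = 229 − 2p and qs = 5p − 93.
Without the subsidy, 229 − 2p = 5p − 93 gives 7p = 322, so p* = $46 and q* = 137.
With a per-unit subsidy paid to producers, each receives p + 21 per unit sold, so supply becomes qs = 5(p + 21) − 93.
New equilibrium: buyers pay $31, producers receive $52, q = 167. (Wedge: pb − ps = −21.)

Buyers pay $31; producers receive $52; quantity = 167.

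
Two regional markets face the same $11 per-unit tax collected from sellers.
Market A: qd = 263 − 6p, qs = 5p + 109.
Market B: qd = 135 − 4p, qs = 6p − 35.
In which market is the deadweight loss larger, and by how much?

Market A, by $19.8.

Market A: pre-tax p* = $14, q* = 179; post-tax q = 149; deadweight loss = $165.
Market B: pre-tax p* = $17, q* = 67; post-tax q = 40.6; deadweight loss = $145.2.
Difference: $165 vs $145.2 → market A is larger by $19.8.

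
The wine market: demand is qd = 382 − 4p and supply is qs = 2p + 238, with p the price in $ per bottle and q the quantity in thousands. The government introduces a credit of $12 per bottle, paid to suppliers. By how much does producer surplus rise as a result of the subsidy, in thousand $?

Producer surplus rises by $2352 thousand.

Without the subsidy, 382 − 4p = 2p + 238 gives 6p = 144, so p* = $24 and q* = 286.
With a per-unit subsidy paid to suppliers, each receives p + 12 per unit sold, so supply becomes qs = 2(p + 12) + 238.
Solving gives q = 302 with consumers paying $20 and suppliers receiving $32 (the $12 wedge).
ΔPS is the trapezoid between Q = 302 and Q = 286 of height $8: ½ · (286 + 302) · 8 = $2352.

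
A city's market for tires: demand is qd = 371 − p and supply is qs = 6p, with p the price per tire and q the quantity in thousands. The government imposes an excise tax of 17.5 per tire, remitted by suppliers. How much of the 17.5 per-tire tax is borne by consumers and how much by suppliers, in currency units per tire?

Without the tax, 371 − p = 6p gives 7p = 371, so p* = 53 and q* = 318.
With the tax collected from suppliers, supply shifts: qs = 6(p − 17.5).
Solving gives q = 303 with consumers paying 68 and suppliers receiving 50.5 (the 17.5 wedge).
Burden on consumers: 15; on suppliers: 2.5. (They sum to 17.5.)

Consumers bear 15 per tire; suppliers bear 2.5 per tire.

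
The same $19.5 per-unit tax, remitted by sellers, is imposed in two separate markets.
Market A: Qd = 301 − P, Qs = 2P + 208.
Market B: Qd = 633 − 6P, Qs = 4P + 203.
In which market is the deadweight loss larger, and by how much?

Market B, by $329.55.

Market A: pre-tax P* = $31, Q* = 270; post-tax Q = 257; deadweight loss = $126.75.
Market B: pre-tax P* = $43, Q* = 375; post-tax Q = 328.2; deadweight loss = $456.3.
Difference: $126.75 vs $456.3 → market B is larger by $329.55.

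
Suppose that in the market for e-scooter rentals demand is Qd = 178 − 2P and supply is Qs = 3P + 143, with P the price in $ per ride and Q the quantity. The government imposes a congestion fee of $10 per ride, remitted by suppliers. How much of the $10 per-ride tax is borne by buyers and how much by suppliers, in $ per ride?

Before the tax: set 178 − 2P = 3P + 143 → P* = $7, Q* = 164.
With the tax collected from suppliers, supply shifts: Qs = 3(P − 10) + 143.
Solving gives Q = 152 with buyers paying $13 and suppliers receiving $3 (the $10 wedge).
Burden on buyers: $6; on suppliers: $4. (They sum to $10.)
The less price-elastic side of the market bears the larger share of a per-unit tax.

Buyers bear $6 per ride; suppliers bear $4 per ride.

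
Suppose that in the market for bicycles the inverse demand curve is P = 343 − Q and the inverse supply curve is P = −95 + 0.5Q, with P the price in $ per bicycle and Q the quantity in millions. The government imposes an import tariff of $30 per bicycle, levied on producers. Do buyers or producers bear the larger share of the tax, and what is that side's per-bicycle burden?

Rewrite in direct form: Qd = 343 − P and Qs = 2P + 190.
Without the tax, 343 − P = 2P + 190 gives 3P = 153, so P* = $51 and Q* = 292.
With the tax collected from producers, supply shifts: Qs = 2(P − 30) + 190.
Solving gives Q = 272 with buyers paying $71 and producers receiving $41 (the $30 wedge).
Per-bicycle burden: buyers $20, producers $10.
Buyers take the larger share because demand is less price-elastic here (demand slope 1 vs supply slope 2).

Buyers bear the larger share: $20 per bicycle.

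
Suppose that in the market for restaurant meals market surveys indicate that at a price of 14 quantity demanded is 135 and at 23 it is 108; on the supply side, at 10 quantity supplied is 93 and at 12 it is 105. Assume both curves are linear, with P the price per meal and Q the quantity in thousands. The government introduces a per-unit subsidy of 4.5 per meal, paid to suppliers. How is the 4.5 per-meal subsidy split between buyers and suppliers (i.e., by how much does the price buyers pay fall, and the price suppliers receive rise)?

Demand slope: (108 − 135)/(23 − 14) = -3, so Qd = 177 − 3P.
Supply slope: (105 − 93)/(12 − 10) = 6, so Qs = 6P + 33.
Before the subsidy: set 177 − 3P = 6P + 33 → P* = 16, Q* = 129.
With a per-unit subsidy paid to suppliers, each receives P + 4.5 per unit sold, so supply becomes Qs = 6(P + 4.5) + 33.
New equilibrium: buyers pay 13, suppliers receive 17.5, Q = 138. (Wedge: Pb − Ps = −4.5.)
Gain to buyers: 3; to suppliers: 1.5. (They sum to 4.5.)

Buyers gain 3 per meal; suppliers gain 1.5 per meal.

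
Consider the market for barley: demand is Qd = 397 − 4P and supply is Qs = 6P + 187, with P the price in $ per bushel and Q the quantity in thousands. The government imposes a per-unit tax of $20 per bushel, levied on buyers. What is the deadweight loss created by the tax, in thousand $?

Deadweight loss = $480 thousand.

Before the tax: set 397 − 4P = 6P + 187 → P* = $21, Q* = 313.
With the tax collected from buyers, demand (in seller-price terms) shifts: Qd = 397 − 4(P + 20).
Solving gives Q = 265 with buyers paying $33 and sellers receiving $13 (the $20 wedge).
Quantity falls by |ΔQ| = |313 − 265| = 48.
DWL = ½ · t · |ΔQ| = ½ · 20 · 48 = $480.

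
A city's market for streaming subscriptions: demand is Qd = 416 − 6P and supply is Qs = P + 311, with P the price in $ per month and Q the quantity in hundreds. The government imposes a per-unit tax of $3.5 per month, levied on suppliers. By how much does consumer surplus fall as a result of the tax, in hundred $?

Without the tax, 416 − 6P = P + 311 gives 7P = 105, so P* = $15 and Q* = 326.
With the tax collected from suppliers, supply shifts: Qs = (P − 3.5) + 311.
New equilibrium: consumers pay $15.5, suppliers receive $12, Q = 323. (Wedge: Pb − Ps = 3.5.)
ΔCS is the trapezoid between Q = 323 and Q = 326 of height $0.5: ½ · (326 + 323) · 0.5 = $162.25.

Consumer surplus falls by $162.25 hundred.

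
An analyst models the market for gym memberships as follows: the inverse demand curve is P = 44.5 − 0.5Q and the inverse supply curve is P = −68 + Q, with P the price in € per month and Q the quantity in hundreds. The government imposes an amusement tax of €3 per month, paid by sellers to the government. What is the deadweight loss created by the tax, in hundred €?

Deadweight loss = €3 hundred.

Rewrite in direct form: Qd = 89 − 2P and Qs = P + 68.
Without the tax, 89 − 2P = P + 68 gives 3P = 21, so P* = €7 and Q* = 75.
With the tax collected from sellers, supply shifts: Qs = (P − 3) + 68.
New equilibrium: buyers pay €8, sellers receive €5, Q = 73. (Wedge: Pb − Ps = 3.)
Quantity falls by |ΔQ| = |75 − 73| = 2.
DWL = ½ · t · |ΔQ| = ½ · 3 · 2 = €3.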